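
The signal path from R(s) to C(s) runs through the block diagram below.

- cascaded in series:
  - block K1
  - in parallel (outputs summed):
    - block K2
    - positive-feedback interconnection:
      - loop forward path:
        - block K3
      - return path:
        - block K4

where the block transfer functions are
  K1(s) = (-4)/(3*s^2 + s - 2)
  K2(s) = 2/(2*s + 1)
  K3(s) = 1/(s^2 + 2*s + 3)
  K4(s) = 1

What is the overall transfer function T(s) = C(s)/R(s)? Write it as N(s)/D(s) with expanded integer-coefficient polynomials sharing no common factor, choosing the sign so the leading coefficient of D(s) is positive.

Step 1 - collapse the loop (K3 forward, K4 return), giving 1/(s^2 + 2*s + 2)
Step 2 - combine K2, [K3/(1-K3*K4)] in parallel, giving (2*s^2 + 6*s + 5)/(2*s^3 + 5*s^2 + 6*s + 2)
Step 3 - reduce the series chain K1, (K2+[K3/(1-K3*K4)]) - this is the overall T(s), already in the required normalized form

Answer: (-8*s^2 - 24*s - 20)/(6*s^5 + 17*s^4 + 19*s^3 + 2*s^2 - 10*s - 4)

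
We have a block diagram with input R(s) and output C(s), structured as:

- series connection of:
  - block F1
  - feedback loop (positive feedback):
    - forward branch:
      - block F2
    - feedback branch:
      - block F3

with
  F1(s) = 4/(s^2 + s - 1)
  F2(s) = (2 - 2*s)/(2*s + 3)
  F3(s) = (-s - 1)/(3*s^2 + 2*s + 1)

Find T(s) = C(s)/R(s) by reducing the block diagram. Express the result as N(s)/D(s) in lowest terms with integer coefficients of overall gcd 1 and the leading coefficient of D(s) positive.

First reduce the diagram to T(s).

(1) collapse the loop (F2 forward, F3 return) gives (-6*s^3 + 2*s^2 + 2*s + 2)/(6*s^3 + 11*s^2 + 8*s + 5)
(2) cascade F1, [F2/(1-F2*F3)]: this yields T(s), and no further normalization is needed

Answer: (-24*s^3 + 8*s^2 + 8*s + 8)/(6*s^5 + 17*s^4 + 13*s^3 + 2*s^2 - 3*s - 5)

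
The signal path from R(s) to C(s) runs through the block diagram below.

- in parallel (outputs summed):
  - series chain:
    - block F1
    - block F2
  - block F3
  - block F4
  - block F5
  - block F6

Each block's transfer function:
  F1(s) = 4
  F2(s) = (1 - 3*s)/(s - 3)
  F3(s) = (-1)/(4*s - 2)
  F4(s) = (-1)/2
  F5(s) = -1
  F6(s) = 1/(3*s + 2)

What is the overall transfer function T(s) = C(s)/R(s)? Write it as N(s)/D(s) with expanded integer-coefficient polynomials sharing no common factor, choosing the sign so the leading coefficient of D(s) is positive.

1. multiply F1, F2 (series) gives (4 - 12*s)/(s - 3)
2. parallel reduction of (F1*F2), F3, F4, F5, F6 - this is the overall T(s), already in the required normalized form

Final answer: (-81*s^3 + 38*s^2 + 32*s - 11)/(6*s^3 - 17*s^2 - 5*s + 6)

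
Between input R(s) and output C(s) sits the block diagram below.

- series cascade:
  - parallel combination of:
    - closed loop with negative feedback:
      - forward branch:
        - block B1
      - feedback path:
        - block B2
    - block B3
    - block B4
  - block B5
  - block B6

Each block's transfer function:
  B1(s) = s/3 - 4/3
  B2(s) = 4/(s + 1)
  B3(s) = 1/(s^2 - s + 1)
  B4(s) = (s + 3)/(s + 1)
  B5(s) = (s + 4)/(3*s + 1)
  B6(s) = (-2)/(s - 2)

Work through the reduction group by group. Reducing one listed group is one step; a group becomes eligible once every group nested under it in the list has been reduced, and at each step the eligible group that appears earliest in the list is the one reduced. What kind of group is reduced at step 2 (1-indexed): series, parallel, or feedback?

Step 1: feedback reduction of B1, B2
Step 2: add [B1/(1+B1*B2)], B3, B4 (parallel)
Step 3: combine ([B1/(1+B1*B2)]+B3+B4), B5, B6 in series
At step 2 the group reduced is parallel.

Final answer: parallel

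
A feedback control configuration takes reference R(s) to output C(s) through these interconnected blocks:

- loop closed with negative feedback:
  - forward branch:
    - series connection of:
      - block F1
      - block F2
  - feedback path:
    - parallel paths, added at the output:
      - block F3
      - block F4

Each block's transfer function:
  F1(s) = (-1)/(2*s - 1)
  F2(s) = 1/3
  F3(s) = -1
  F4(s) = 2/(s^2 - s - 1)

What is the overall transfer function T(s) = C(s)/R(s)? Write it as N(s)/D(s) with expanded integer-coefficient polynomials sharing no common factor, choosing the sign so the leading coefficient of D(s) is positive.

Step 1. multiply F1, F2 (series): (-1)/(6*s - 3)
Step 2. add F3, F4 (parallel): (-s^2 + s + 3)/(s^2 - s - 1)
Step 3. close the feedback loop around (F1*F2), (F3+F4), which is the overall transfer function T(s) = C(s)/R(s) in lowest terms

Answer: (-s^2 + s + 1)/(6*s^3 - 8*s^2 - 4*s)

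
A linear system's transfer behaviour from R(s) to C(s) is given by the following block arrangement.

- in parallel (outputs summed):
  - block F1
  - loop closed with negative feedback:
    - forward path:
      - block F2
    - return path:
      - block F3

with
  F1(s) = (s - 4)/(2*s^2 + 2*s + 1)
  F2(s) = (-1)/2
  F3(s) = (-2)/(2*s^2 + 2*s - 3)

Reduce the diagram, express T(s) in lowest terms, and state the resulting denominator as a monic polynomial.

The answer is s^4 + 2*s^3 + s^2/2 - s/2 - 1/2.

Reasoning:
[1] apply the feedback formula to F2, F3: (-2*s^2 - 2*s + 3)/(4*s^2 + 4*s - 4)
[2] sum the parallel branches F1, [F2/(1+F2*F3)]: (-4*s^4 - 4*s^3 - 12*s^2 - 16*s + 19)/(8*s^4 + 16*s^3 + 4*s^2 - 4*s - 4)
The result of step 2 is T(s) in lowest terms. Its denominator has leading coefficient 8; dividing the denominator through by 8 makes it monic.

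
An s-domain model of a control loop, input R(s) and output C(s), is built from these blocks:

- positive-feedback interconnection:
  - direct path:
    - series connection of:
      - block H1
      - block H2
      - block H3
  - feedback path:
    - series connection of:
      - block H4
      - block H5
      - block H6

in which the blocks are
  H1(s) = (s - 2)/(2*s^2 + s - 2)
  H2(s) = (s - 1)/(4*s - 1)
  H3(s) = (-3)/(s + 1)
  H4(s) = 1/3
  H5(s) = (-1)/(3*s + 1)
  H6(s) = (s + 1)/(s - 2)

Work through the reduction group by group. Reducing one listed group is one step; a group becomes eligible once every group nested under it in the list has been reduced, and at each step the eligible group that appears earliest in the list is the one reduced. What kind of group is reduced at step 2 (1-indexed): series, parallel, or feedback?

Step 1: reduce the series chain H1, H2, H3
Step 2: series reduction of H4, H5, H6
Step 3: close the feedback loop around (H1*H2*H3), (H4*H5*H6)
Step 2 collapses a series group.

Hence the answer: series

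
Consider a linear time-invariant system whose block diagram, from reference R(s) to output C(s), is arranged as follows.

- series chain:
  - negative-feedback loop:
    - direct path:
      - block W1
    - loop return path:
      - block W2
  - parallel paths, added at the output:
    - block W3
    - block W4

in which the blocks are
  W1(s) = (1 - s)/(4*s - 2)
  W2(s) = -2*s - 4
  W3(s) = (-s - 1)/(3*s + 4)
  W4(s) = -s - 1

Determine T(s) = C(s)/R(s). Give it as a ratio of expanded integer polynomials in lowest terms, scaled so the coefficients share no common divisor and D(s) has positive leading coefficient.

Step 1: close the feedback loop around W1, W2: (1 - s)/(2*s^2 + 6*s - 6)
Step 2: reduce the parallel group W3, W4: (-3*s^2 - 8*s - 5)/(3*s + 4)
Step 3: reduce the series chain [W1/(1+W1*W2)], (W3+W4): this yields T(s), and no further normalization is needed

Final answer: (3*s^3 + 5*s^2 - 3*s - 5)/(6*s^3 + 26*s^2 + 6*s - 24)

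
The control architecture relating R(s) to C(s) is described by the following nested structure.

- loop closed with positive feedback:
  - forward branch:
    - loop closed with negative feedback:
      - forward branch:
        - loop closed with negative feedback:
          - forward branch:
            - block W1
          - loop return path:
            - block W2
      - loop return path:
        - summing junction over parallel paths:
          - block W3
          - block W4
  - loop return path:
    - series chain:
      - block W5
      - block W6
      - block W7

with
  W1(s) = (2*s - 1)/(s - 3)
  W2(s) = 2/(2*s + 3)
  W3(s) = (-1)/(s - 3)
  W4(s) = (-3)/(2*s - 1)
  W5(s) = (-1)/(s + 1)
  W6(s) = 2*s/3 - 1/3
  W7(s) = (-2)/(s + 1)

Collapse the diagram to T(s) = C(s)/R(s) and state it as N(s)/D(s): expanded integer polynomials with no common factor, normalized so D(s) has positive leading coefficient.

The answer is (12*s^5 - 81*s^3 - 87*s^2 + 9*s + 27)/(6*s^5 - 49*s^4 - 71*s^3 + 134*s^2 + 285*s + 207).

Reasoning:
Step 1. reduce the feedback loop with forward W1 and return W2 = (4*s^2 + 4*s - 3)/(2*s^2 + s - 11)
Step 2. add W3, W4 (parallel) = (10 - 5*s)/(2*s^2 - 7*s + 3)
Step 3. collapse the loop ([W1/(1+W1*W2)] forward, (W3+W4) return) = (4*s^3 - 8*s^2 - 15*s + 9)/(2*s^3 - 15*s^2 - 9*s + 63)
Step 4. combine W5, W6, W7 in series = (4*s - 2)/(3*s^2 + 6*s + 3)
Step 5. feedback reduction of [[W1/(1+W1*W2)]/(1+[W1/(1+W1*W2)]*(W3+W4))], (W5*W6*W7), giving the overall T(s)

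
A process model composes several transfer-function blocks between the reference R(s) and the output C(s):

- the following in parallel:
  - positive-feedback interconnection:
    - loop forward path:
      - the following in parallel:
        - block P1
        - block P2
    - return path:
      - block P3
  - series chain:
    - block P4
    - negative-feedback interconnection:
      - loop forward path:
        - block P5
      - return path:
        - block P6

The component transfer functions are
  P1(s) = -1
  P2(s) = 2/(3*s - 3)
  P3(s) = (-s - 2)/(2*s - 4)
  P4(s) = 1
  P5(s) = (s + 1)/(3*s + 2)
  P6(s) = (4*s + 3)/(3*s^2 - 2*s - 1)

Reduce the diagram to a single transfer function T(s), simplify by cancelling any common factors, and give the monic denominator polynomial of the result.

Reducing step by step:

1. sum the parallel branches P1, P2: (5 - 3*s)/(3*s - 3)
2. reduce the feedback loop with forward (P1+P2) and return P3: (-6*s^2 + 22*s - 20)/(3*s^2 - 19*s + 22)
3. reduce the feedback loop with forward P5 and return P6: (3*s^3 + s^2 - 3*s - 1)/(9*s^3 + 4*s^2 + 1)
4. combine P4, [P5/(1+P5*P6)] in series: (3*s^3 + s^2 - 3*s - 1)/(9*s^3 + 4*s^2 + 1)
5. reduce the parallel group [(P1+P2)/(1-(P1+P2)*P3)], (P4*[P5/(1+P5*P6)]): (-45*s^5 + 120*s^4 - 54*s^3 - 10*s^2 - 25*s - 42)/(27*s^5 - 159*s^4 + 122*s^3 + 91*s^2 - 19*s + 22)
Step 5 gives the fully reduced T(s), with no common factor left to cancel. The denominator's leading coefficient is 27, so divide each of its coefficients by 27 to get the monic form.

Answer: s^5 - 53*s^4/9 + 122*s^3/27 + 91*s^2/27 - 19*s/27 + 22/27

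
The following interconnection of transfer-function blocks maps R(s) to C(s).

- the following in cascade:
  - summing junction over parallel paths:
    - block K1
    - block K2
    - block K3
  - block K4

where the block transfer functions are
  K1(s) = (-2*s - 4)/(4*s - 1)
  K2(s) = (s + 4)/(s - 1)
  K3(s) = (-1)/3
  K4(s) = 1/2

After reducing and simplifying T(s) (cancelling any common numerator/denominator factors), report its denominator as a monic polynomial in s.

Step 1. add K1, K2, K3 (parallel) -> (2*s^2 + 44*s - 1)/(12*s^2 - 15*s + 3)
Step 2. multiply (K1+K2+K3), K4 (series) -> (2*s^2 + 44*s - 1)/(24*s^2 - 30*s + 6)
No further cancellation is possible in the step-2 result, so that is T(s). Its denominator becomes monic after dividing by the leading coefficient 24.

Answer: s^2 - 5*s/4 + 1/4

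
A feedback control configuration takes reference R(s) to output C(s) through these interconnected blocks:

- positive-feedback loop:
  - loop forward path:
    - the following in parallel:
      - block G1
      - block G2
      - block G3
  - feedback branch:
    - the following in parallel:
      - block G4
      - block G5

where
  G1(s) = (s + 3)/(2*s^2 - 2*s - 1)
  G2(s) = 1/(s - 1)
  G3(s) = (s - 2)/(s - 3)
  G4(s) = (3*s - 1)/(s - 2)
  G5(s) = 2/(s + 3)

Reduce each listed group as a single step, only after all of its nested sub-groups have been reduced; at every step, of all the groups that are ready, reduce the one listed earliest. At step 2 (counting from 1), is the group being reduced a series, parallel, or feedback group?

Reducing step by step:

Step 1 - parallel reduction of G1, G2, G3
Step 2 - add G4, G5 (parallel)
Step 3 - collapse the loop ((G1+G2+G3) forward, (G4+G5) return)
Step 2 collapses a parallel group.

Answer: parallel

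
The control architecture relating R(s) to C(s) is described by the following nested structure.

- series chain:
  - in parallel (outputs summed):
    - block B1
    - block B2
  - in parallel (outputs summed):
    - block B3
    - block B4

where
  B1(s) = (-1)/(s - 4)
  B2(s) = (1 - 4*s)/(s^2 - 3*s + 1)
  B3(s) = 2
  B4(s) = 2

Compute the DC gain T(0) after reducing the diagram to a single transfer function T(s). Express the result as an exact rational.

The answer is 5.

Reasoning:
1. combine B1, B2 in parallel; result (-5*s^2 + 20*s - 5)/(s^3 - 7*s^2 + 13*s - 4)
2. combine B3, B4 in parallel; result 4
3. series reduction of (B1+B2), (B3+B4); result (-20*s^2 + 80*s - 20)/(s^3 - 7*s^2 + 13*s - 4)
The step-3 result is T(s). Setting s = 0: T(0) = -20/(-4) = 5.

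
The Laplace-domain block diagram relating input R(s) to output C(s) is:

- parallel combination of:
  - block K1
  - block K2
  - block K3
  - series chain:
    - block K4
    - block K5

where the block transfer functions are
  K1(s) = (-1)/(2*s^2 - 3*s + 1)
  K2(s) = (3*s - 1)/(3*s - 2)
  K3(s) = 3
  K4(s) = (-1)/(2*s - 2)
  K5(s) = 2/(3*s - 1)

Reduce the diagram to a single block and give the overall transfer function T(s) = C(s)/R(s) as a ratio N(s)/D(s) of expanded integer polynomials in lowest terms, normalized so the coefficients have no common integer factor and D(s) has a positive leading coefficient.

First reduce the diagram to T(s).

Step 1 - reduce the series chain K4, K5 -> (-1)/(3*s^2 - 4*s + 1)
Step 2 - sum the parallel branches K1, K2, K3, (K4*K5), giving the overall T(s)

Answer: (72*s^4 - 174*s^3 + 134*s^2 - 38*s + 3)/(18*s^4 - 45*s^3 + 40*s^2 - 15*s + 2)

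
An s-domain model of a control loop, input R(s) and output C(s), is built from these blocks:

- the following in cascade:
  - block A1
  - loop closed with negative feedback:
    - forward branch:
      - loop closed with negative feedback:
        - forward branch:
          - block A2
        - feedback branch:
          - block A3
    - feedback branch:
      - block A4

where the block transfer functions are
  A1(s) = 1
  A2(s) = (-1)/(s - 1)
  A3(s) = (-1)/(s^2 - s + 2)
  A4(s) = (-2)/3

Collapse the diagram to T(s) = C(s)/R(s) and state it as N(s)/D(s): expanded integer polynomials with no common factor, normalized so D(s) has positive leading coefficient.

Answer: (-3*s^2 + 3*s - 6)/(3*s^3 - 4*s^2 + 7*s + 1)

Working:
Step 1 - apply the feedback formula to A2, A3; result (-s^2 + s - 2)/(s^3 - 2*s^2 + 3*s - 1)
Step 2 - close the feedback loop around [A2/(1+A2*A3)], A4; result (-3*s^2 + 3*s - 6)/(3*s^3 - 4*s^2 + 7*s + 1)
Step 3 - series reduction of A1, [[A2/(1+A2*A3)]/(1+[A2/(1+A2*A3)]*A4)]; the result is T(s) itself (integer coefficients, no common factor, positive leading denominator coefficient)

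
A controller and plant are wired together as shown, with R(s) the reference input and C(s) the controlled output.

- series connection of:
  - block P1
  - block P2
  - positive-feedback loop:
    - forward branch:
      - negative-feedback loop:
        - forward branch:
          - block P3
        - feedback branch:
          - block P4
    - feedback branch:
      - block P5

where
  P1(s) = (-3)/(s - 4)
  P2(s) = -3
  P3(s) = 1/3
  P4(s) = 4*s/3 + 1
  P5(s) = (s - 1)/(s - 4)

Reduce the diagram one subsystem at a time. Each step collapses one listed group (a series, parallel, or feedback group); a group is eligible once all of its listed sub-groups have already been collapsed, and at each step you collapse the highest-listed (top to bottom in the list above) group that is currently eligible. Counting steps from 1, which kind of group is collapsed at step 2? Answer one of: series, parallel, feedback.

(1) reduce the feedback loop with forward P3 and return P4
(2) apply the feedback formula to [P3/(1+P3*P4)], P5
(3) reduce the series chain P1, P2, [[P3/(1+P3*P4)]/(1-[P3/(1+P3*P4)]*P5)]
Step 2: feedback.

Hence the answer: feedback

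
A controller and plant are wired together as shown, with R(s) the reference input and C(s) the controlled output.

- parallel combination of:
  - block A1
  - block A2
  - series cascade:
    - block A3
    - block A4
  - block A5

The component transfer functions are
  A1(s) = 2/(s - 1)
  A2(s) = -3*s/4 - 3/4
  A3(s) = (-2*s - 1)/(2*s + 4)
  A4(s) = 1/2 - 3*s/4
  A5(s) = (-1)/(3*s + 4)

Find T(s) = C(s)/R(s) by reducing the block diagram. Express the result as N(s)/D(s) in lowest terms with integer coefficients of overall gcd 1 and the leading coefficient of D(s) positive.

First reduce the diagram to T(s).

Step 1. combine A3, A4 in series; result (6*s^2 - s - 2)/(8*s + 16)
Step 2. reduce the parallel group A1, A2, (A3*A4), A5: this yields T(s), and no further normalization is needed

Answer: (-57*s^3 - 21*s^2 + 214*s + 200)/(24*s^3 + 56*s^2 - 16*s - 64)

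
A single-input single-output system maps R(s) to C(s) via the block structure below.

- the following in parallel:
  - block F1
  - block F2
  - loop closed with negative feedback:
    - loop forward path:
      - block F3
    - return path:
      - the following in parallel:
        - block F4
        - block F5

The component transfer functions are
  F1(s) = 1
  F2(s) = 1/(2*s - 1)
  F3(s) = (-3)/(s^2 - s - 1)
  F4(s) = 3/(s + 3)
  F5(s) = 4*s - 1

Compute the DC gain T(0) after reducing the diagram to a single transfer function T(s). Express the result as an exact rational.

1. combine F4, F5 in parallel, giving (4*s^2 + 11*s)/(s + 3)
2. reduce the feedback loop with forward F3 and return (F4+F5), giving (-3*s - 9)/(s^3 - 10*s^2 - 37*s - 3)
3. combine F1, F2, [F3/(1+F3*(F4+F5))] in parallel, giving (2*s^4 - 20*s^3 - 80*s^2 - 21*s + 9)/(2*s^4 - 21*s^3 - 64*s^2 + 31*s + 3)
Evaluating the step-3 result (the overall T(s)) at s = 0 gives T(0) = 9/3 = 3.

Hence the answer: 3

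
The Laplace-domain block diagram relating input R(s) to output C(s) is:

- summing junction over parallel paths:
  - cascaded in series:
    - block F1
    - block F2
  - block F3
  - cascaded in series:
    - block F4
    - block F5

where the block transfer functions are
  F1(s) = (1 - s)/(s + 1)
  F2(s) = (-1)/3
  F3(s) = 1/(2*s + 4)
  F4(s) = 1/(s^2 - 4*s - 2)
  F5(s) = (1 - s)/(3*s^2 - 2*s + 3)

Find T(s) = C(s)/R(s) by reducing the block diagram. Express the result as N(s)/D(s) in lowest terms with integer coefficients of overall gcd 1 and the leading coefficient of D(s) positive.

[1] series reduction of F1, F2 = (s - 1)/(3*s + 3)
[2] series reduction of F4, F5 = (1 - s)/(3*s^4 - 14*s^3 + 5*s^2 - 8*s - 6)
[3] sum the parallel branches (F1*F2), F3, (F4*F5) - this is the overall T(s), already in the required normalized form

Hence the answer: (6*s^6 - 13*s^5 - 63*s^4 + 17*s^3 - 69*s^2 - 16*s + 18)/(18*s^6 - 30*s^5 - 186*s^4 - 126*s^3 - 120*s^2 - 204*s - 72)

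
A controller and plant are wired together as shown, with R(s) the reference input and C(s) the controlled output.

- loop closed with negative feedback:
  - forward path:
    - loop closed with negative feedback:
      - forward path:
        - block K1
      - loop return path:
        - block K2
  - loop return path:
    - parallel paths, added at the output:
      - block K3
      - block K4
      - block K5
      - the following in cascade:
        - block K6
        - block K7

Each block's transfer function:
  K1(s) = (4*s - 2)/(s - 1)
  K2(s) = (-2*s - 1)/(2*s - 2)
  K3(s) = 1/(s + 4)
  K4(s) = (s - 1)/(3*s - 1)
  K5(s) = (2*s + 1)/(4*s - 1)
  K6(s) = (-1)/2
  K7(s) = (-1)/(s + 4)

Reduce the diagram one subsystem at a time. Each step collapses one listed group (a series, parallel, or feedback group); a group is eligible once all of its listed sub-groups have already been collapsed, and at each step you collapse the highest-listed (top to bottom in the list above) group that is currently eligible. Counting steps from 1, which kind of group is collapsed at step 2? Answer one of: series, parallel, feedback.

Step 1. feedback reduction of K1, K2
Step 2. series reduction of K6, K7
Step 3. add K3, K4, K5, (K6*K7) (parallel)
Step 4. close the feedback loop around [K1/(1+K1*K2)], (K3+K4+K5+(K6*K7))
Step 2 collapses a series group.

Hence the answer: series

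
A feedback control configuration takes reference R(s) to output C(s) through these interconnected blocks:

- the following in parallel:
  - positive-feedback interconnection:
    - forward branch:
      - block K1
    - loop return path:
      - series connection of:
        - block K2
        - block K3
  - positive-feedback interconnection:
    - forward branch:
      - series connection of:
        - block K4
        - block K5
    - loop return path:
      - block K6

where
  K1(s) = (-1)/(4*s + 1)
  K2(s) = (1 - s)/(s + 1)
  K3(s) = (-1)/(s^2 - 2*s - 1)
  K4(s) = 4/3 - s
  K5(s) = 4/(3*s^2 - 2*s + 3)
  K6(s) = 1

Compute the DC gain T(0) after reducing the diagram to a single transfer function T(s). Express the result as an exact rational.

The answer is -39/14.

Reasoning:
[1] cascade K2, K3, giving (s - 1)/(s^3 - s^2 - 3*s - 1)
[2] reduce the feedback loop with forward K1 and return (K2*K3), giving (-s^3 + s^2 + 3*s + 1)/(4*s^4 - 3*s^3 - 13*s^2 - 6*s - 2)
[3] combine K4, K5 in series, giving (16 - 12*s)/(9*s^2 - 6*s + 9)
[4] feedback reduction of (K4*K5), K6, giving (16 - 12*s)/(9*s^2 + 6*s - 7)
[5] reduce the parallel group [K1/(1-K1*(K2*K3))], [(K4*K5)/(1-(K4*K5)*K6)], giving (-57*s^5 + 103*s^4 + 148*s^3 - 116*s^2 - 87*s - 39)/(36*s^6 - 3*s^5 - 163*s^4 - 111*s^3 + 37*s^2 + 30*s + 14)
That last expression is T(s); at s = 0 only the constant terms survive, so T(0) = -39/14.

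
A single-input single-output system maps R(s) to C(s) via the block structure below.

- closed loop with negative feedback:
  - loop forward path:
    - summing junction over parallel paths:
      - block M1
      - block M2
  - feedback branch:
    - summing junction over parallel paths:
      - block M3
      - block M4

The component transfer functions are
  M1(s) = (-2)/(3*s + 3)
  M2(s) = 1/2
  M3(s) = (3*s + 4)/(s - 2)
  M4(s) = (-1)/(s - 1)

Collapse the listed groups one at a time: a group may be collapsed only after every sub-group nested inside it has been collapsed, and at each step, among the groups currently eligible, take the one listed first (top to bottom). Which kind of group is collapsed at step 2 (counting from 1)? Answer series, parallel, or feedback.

The answer is parallel.

Reasoning:
1. sum the parallel branches M1, M2
2. parallel reduction of M3, M4
3. collapse the loop ((M1+M2) forward, (M3+M4) return)
Step 2: parallel.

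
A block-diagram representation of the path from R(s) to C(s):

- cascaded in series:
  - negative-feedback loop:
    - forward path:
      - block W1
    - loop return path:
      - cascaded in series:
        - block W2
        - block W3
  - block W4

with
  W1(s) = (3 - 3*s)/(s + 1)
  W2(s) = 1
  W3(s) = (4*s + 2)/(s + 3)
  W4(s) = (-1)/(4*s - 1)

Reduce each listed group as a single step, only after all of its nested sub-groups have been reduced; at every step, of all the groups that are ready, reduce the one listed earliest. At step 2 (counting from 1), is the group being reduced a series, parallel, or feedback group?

Reducing step by step:

[1] series reduction of W2, W3
[2] feedback reduction of W1, (W2*W3)
[3] multiply [W1/(1+W1*(W2*W3))], W4 (series)
So the answer for step 2 is feedback.

Answer: feedback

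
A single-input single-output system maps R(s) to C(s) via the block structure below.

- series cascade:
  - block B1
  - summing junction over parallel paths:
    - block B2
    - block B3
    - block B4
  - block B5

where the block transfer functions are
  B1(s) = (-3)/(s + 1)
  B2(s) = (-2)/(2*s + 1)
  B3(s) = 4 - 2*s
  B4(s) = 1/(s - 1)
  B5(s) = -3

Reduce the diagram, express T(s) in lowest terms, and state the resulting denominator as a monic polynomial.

Step 1: parallel reduction of B2, B3, B4 = (-4*s^3 + 10*s^2 - 2*s - 1)/(2*s^2 - s - 1)
Step 2: cascade B1, (B2+B3+B4), B5 = (-36*s^3 + 90*s^2 - 18*s - 9)/(2*s^3 + s^2 - 2*s - 1)
The result of step 2 is T(s) in lowest terms. Its denominator has leading coefficient 2; dividing the denominator through by 2 makes it monic.

Answer: s^3 + s^2/2 - s - 1/2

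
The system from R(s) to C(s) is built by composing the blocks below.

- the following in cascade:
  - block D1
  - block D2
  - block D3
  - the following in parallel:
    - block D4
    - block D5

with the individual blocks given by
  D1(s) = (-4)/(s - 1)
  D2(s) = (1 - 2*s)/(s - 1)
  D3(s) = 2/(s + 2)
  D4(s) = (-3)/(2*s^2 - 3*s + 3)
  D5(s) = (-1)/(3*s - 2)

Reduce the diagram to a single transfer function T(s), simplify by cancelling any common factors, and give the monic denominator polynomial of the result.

Answer: s^6 - 13*s^5/6 - s^4/2 + 15*s^3/2 - 71*s^2/6 + 8*s - 2

Working:
Step 1. sum the parallel branches D4, D5; result (-2*s^2 - 6*s + 3)/(6*s^3 - 13*s^2 + 15*s - 6)
Step 2. reduce the series chain D1, D2, D3, (D4+D5); result (-32*s^3 - 80*s^2 + 96*s - 24)/(6*s^6 - 13*s^5 - 3*s^4 + 45*s^3 - 71*s^2 + 48*s - 12)
No further cancellation is possible in the step-2 result, so that is T(s). Its denominator becomes monic after dividing by the leading coefficient 6.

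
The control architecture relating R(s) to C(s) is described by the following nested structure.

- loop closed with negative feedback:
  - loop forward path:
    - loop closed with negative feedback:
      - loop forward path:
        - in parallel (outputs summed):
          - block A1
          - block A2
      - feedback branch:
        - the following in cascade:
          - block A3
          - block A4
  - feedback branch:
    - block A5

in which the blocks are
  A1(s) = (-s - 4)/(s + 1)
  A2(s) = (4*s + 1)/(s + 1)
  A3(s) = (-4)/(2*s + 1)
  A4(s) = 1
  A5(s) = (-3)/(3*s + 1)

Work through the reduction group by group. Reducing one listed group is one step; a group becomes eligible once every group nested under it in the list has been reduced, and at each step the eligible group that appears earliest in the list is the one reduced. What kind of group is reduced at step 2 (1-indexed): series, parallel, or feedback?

The answer is series.

Reasoning:
Step 1. add A1, A2 (parallel)
Step 2. combine A3, A4 in series
Step 3. collapse the loop ((A1+A2) forward, (A3*A4) return)
Step 4. collapse the loop ([(A1+A2)/(1+(A1+A2)*(A3*A4))] forward, A5 return)
So the answer for step 2 is series.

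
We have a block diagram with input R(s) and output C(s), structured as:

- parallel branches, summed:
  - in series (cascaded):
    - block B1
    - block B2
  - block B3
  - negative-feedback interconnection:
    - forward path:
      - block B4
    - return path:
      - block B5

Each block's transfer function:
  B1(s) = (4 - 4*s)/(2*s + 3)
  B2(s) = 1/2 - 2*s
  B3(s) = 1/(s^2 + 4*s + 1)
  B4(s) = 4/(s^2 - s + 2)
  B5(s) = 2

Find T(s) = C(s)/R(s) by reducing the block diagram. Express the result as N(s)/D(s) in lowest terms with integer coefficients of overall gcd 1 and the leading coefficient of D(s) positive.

Step 1: reduce the series chain B1, B2: (8*s^2 - 10*s + 2)/(2*s + 3)
Step 2: apply the feedback formula to B4, B5: 4/(s^2 - s + 10)
Step 3: parallel reduction of (B1*B2), B3, [B4/(1+B4*B5)], which is the overall transfer function T(s) = C(s)/R(s) in lowest terms

Final answer: (8*s^6 + 14*s^5 + 28*s^4 + 258*s^3 - 251*s^2 + 51*s + 62)/(2*s^5 + 9*s^4 + 23*s^3 + 99*s^2 + 137*s + 30)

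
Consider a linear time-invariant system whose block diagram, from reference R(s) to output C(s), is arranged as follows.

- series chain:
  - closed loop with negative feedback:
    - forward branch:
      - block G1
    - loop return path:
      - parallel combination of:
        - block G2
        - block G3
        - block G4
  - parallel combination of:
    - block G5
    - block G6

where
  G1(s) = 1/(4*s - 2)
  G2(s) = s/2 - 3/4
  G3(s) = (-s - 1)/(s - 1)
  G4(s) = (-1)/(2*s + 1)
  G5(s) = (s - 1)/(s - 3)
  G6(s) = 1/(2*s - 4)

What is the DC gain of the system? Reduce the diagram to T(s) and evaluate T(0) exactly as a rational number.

Reducing step by step:

Step 1: combine G2, G3, G4 in parallel gives (4*s^3 - 16*s^2 - 15*s + 3)/(8*s^2 - 4*s - 4)
Step 2: feedback reduction of G1, (G2+G3+G4) gives (8*s^2 - 4*s - 4)/(36*s^3 - 48*s^2 - 23*s + 11)
Step 3: add G5, G6 (parallel) gives (2*s^2 - 5*s + 1)/(2*s^2 - 10*s + 12)
Step 4: series reduction of [G1/(1+G1*(G2+G3+G4))], (G5+G6) gives (8*s^4 - 24*s^3 + 10*s^2 + 8*s - 2)/(36*s^5 - 228*s^4 + 433*s^3 - 162*s^2 - 193*s + 66)
DC gain: substitute s = 0 into T(s) from step 4: T(0) = -2/66 = -1/33.

Answer: -1/33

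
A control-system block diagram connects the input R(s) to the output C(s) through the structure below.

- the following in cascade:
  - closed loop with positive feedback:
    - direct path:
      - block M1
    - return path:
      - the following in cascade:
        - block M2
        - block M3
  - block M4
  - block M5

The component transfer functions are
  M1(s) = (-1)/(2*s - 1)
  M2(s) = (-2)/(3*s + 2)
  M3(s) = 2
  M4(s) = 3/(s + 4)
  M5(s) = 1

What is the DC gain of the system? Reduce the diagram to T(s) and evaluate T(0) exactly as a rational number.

Step 1 - combine M2, M3 in series gives (-4)/(3*s + 2)
Step 2 - feedback reduction of M1, (M2*M3) gives (-3*s - 2)/(6*s^2 + s - 6)
Step 3 - combine [M1/(1-M1*(M2*M3))], M4, M5 in series gives (-9*s - 6)/(6*s^3 + 25*s^2 - 2*s - 24)
The step-3 result is T(s). Setting s = 0: T(0) = -6/(-24) = 1/4.

Answer: 1/4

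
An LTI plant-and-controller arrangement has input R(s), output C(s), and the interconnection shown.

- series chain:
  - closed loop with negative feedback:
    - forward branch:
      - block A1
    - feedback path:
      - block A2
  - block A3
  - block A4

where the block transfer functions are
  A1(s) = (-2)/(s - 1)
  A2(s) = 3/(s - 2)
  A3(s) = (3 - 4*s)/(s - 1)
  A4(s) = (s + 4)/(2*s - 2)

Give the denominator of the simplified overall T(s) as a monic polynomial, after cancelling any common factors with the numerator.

Answer: s^4 - 5*s^3 + 3*s^2 + 5*s - 4

Working:
Step 1 - feedback reduction of A1, A2 gives (4 - 2*s)/(s^2 - 3*s - 4)
Step 2 - cascade [A1/(1+A1*A2)], A3, A4 gives (4*s^3 + 5*s^2 - 38*s + 24)/(s^4 - 5*s^3 + 3*s^2 + 5*s - 4)
That last expression is T(s), already simplified, and its denominator is already monic.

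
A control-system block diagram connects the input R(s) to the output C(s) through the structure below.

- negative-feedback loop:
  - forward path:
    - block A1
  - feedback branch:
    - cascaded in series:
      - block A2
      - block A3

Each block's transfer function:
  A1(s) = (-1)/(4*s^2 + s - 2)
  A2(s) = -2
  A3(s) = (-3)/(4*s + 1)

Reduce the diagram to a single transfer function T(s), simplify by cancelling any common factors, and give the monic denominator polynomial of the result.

First reduce the diagram to T(s).

(1) reduce the series chain A2, A3; result 6/(4*s + 1)
(2) reduce the feedback loop with forward A1 and return (A2*A3); result (-4*s - 1)/(16*s^3 + 8*s^2 - 7*s - 8)
Step 2 gives the fully reduced T(s), with no common factor left to cancel. The denominator's leading coefficient is 16, so divide each of its coefficients by 16 to get the monic form.

Answer: s^3 + s^2/2 - 7*s/16 - 1/2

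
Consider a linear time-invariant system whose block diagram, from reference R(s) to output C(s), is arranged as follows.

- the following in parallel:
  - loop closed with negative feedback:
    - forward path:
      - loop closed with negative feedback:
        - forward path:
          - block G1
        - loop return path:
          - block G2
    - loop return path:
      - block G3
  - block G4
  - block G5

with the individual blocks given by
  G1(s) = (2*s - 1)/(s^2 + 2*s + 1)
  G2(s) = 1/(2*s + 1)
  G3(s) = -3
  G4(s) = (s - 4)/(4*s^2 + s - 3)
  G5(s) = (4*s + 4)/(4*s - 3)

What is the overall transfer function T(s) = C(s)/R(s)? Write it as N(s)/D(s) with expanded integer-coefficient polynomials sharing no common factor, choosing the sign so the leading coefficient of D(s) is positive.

Step 1: reduce the feedback loop with forward G1 and return G2 -> (4*s^2 - 1)/(2*s^3 + 5*s^2 + 6*s)
Step 2: collapse the loop ([G1/(1+G1*G2)] forward, G3 return) -> (4*s^2 - 1)/(2*s^3 - 7*s^2 + 6*s + 3)
Step 3: parallel reduction of [[G1/(1+G1*G2)]/(1+[G1/(1+G1*G2)]*G3)], G4, G5: this yields T(s), and no further normalization is needed

Therefore the answer is (8*s^5 + 6*s^4 - 35*s^3 + 50*s^2 + 26*s + 3)/(8*s^5 - 26*s^4 + 11*s^3 + 39*s^2 - 15*s - 9).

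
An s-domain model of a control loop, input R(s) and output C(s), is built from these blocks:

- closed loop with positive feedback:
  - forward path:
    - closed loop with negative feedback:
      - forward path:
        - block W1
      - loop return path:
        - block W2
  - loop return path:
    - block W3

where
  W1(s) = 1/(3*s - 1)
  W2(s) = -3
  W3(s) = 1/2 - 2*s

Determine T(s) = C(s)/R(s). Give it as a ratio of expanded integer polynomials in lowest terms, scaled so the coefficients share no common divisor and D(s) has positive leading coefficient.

Step 1 - apply the feedback formula to W1, W2 gives 1/(3*s - 4)
Step 2 - collapse the loop ([W1/(1+W1*W2)] forward, W3 return): this yields T(s), and no further normalization is needed

Therefore the answer is 2/(10*s - 9).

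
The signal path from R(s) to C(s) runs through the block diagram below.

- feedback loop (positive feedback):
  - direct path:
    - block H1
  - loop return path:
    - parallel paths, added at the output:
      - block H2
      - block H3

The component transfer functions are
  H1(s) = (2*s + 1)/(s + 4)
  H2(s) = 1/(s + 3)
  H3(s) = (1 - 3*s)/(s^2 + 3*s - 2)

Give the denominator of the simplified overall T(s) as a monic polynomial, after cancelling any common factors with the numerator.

Step 1 - sum the parallel branches H2, H3, giving (-2*s^2 - 5*s + 1)/(s^3 + 6*s^2 + 7*s - 6)
Step 2 - collapse the loop (H1 forward, (H2+H3) return), giving (2*s^4 + 13*s^3 + 20*s^2 - 5*s - 6)/(s^4 + 14*s^3 + 43*s^2 + 25*s - 25)
That last expression is T(s), already simplified, and its denominator is already monic.

Final answer: s^4 + 14*s^3 + 43*s^2 + 25*s - 25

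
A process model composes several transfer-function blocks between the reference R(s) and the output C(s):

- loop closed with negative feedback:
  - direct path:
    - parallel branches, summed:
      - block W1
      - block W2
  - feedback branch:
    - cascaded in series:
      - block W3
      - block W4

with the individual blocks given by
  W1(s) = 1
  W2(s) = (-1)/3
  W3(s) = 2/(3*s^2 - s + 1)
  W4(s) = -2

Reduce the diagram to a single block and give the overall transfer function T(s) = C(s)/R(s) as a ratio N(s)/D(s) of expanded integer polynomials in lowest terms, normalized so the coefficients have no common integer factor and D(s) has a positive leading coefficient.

[1] parallel reduction of W1, W2; result 2/3
[2] reduce the series chain W3, W4; result (-4)/(3*s^2 - s + 1)
[3] close the feedback loop around (W1+W2), (W3*W4): this yields T(s), and no further normalization is needed

Answer: (6*s^2 - 2*s + 2)/(9*s^2 - 3*s - 5)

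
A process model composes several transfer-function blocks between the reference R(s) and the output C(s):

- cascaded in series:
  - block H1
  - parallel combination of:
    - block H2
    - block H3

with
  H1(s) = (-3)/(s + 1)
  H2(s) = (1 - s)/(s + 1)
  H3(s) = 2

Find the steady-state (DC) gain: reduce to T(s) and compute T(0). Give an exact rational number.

1. reduce the parallel group H2, H3 -> (s + 3)/(s + 1)
2. cascade H1, (H2+H3) -> (-3*s - 9)/(s^2 + 2*s + 1)
DC gain: substitute s = 0 into T(s) from step 2: T(0) = -9/1 = -9.

Final answer: -9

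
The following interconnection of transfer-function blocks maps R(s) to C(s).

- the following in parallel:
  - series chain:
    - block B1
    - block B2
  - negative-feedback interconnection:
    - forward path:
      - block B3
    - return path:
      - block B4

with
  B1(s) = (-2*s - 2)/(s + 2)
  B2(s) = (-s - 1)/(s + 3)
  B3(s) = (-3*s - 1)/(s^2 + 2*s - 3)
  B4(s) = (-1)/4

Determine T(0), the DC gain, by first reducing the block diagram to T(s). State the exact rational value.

Step 1. reduce the series chain B1, B2 gives (2*s^2 + 4*s + 2)/(s^2 + 5*s + 6)
Step 2. apply the feedback formula to B3, B4 gives (-12*s - 4)/(4*s^2 + 11*s - 11)
Step 3. add (B1*B2), [B3/(1+B3*B4)] (parallel) gives (8*s^4 + 26*s^3 - 34*s^2 - 114*s - 46)/(4*s^4 + 31*s^3 + 68*s^2 + 11*s - 66)
DC gain: substitute s = 0 into T(s) from step 3: T(0) = -46/(-66) = 23/33.

Hence the answer: 23/33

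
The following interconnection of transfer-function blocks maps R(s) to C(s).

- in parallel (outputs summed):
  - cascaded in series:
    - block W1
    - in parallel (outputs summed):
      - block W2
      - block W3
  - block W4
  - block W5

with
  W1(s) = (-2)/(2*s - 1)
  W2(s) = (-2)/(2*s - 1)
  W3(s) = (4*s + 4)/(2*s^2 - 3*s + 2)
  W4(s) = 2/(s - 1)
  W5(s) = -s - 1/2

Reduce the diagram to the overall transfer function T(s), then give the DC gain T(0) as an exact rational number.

The answer is 11/2.

Reasoning:
1. reduce the parallel group W2, W3 gives (4*s^2 + 10*s - 8)/(4*s^3 - 8*s^2 + 7*s - 2)
2. combine W1, (W2+W3) in series gives (-8*s^2 - 20*s + 16)/(8*s^4 - 20*s^3 + 22*s^2 - 11*s + 2)
3. parallel reduction of (W1*(W2+W3)), W4, W5 gives (-16*s^6 + 48*s^5 - 24*s^4 - 72*s^3 + 71*s^2 + 19*s - 22)/(16*s^5 - 56*s^4 + 84*s^3 - 66*s^2 + 26*s - 4)
Evaluating the step-3 result (the overall T(s)) at s = 0 gives T(0) = -22/(-4) = 11/2.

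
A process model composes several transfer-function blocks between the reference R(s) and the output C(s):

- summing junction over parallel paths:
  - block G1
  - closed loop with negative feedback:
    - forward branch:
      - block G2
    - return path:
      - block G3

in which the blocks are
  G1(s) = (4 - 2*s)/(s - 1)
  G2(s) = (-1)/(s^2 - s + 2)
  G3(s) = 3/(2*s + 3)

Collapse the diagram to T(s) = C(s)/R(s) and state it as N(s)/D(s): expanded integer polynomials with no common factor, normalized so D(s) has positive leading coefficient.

1. apply the feedback formula to G2, G3, giving (-2*s - 3)/(2*s^3 + s^2 + s + 3)
2. add G1, [G2/(1+G2*G3)] (parallel); the result is T(s) itself (integer coefficients, no common factor, positive leading denominator coefficient)

Hence the answer: (-4*s^4 + 6*s^3 - 3*s + 15)/(2*s^4 - s^3 + 2*s - 3)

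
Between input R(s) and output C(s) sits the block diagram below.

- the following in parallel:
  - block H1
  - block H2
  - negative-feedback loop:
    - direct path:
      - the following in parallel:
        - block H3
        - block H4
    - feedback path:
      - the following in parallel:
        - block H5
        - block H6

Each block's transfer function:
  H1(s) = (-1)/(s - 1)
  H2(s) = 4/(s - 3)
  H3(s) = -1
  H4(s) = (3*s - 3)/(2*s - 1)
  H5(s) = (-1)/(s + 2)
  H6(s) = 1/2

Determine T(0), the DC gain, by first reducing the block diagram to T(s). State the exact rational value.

Step 1: reduce the parallel group H3, H4 = (s - 2)/(2*s - 1)
Step 2: sum the parallel branches H5, H6 = s/(2*s + 4)
Step 3: feedback reduction of (H3+H4), (H5+H6) = (2*s^2 - 8)/(5*s^2 + 4*s - 4)
Step 4: reduce the parallel group H1, H2, [(H3+H4)/(1+(H3+H4)*(H5+H6))] = (2*s^4 + 7*s^3 + 5*s^2 + 16*s - 20)/(5*s^4 - 16*s^3 - 5*s^2 + 28*s - 12)
DC gain: substitute s = 0 into T(s) from step 4: T(0) = -20/(-12) = 5/3.

Therefore the answer is 5/3.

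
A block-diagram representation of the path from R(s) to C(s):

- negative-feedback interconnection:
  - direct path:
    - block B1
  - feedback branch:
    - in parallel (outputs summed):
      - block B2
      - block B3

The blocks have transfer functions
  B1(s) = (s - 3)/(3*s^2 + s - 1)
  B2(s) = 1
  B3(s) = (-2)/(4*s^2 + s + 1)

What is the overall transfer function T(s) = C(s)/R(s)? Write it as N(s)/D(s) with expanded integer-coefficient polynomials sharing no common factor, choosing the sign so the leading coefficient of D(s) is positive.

The answer is (4*s^3 - 11*s^2 - 2*s - 3)/(12*s^4 + 11*s^3 - 11*s^2 - 4*s + 2).

Reasoning:
Step 1: parallel reduction of B2, B3 gives (4*s^2 + s - 1)/(4*s^2 + s + 1)
Step 2: apply the feedback formula to B1, (B2+B3); the result is T(s) itself (integer coefficients, no common factor, positive leading denominator coefficient)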